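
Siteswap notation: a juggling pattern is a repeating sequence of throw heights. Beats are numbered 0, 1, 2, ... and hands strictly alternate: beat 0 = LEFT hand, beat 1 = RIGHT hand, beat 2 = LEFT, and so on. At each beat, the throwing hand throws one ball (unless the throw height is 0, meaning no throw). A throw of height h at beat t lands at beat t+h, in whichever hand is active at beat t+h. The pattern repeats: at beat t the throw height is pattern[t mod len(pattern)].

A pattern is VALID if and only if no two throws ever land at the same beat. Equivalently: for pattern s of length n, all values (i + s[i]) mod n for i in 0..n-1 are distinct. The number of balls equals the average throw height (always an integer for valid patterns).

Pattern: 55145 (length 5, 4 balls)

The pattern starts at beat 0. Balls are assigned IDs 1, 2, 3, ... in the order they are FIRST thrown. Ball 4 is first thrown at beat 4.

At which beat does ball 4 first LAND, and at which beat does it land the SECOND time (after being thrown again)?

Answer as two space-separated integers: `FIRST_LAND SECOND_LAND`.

Answer: 9 14

Derivation:
Beat 0 (L): throw ball1 h=5 -> lands@5:R; in-air after throw: [b1@5:R]
Beat 1 (R): throw ball2 h=5 -> lands@6:L; in-air after throw: [b1@5:R b2@6:L]
Beat 2 (L): throw ball3 h=1 -> lands@3:R; in-air after throw: [b3@3:R b1@5:R b2@6:L]
Beat 3 (R): throw ball3 h=4 -> lands@7:R; in-air after throw: [b1@5:R b2@6:L b3@7:R]
Beat 4 (L): throw ball4 h=5 -> lands@9:R; in-air after throw: [b1@5:R b2@6:L b3@7:R b4@9:R]
Beat 5 (R): throw ball1 h=5 -> lands@10:L; in-air after throw: [b2@6:L b3@7:R b4@9:R b1@10:L]
Beat 6 (L): throw ball2 h=5 -> lands@11:R; in-air after throw: [b3@7:R b4@9:R b1@10:L b2@11:R]
Beat 7 (R): throw ball3 h=1 -> lands@8:L; in-air after throw: [b3@8:L b4@9:R b1@10:L b2@11:R]
Beat 8 (L): throw ball3 h=4 -> lands@12:L; in-air after throw: [b4@9:R b1@10:L b2@11:R b3@12:L]
Beat 9 (R): throw ball4 h=5 -> lands@14:L; in-air after throw: [b1@10:L b2@11:R b3@12:L b4@14:L]
Beat 10 (L): throw ball1 h=5 -> lands@15:R; in-air after throw: [b2@11:R b3@12:L b4@14:L b1@15:R]
Beat 11 (R): throw ball2 h=5 -> lands@16:L; in-air after throw: [b3@12:L b4@14:L b1@15:R b2@16:L]
Beat 12 (L): throw ball3 h=1 -> lands@13:R; in-air after throw: [b3@13:R b4@14:L b1@15:R b2@16:L]
Beat 13 (R): throw ball3 h=4 -> lands@17:R; in-air after throw: [b4@14:L b1@15:R b2@16:L b3@17:R]
Beat 14 (L): throw ball4 h=5 -> lands@19:R; in-air after throw: [b1@15:R b2@16:L b3@17:R b4@19:R]
Ball 4: thrown@4 h=5 -> first land @9; rethrown@9 h=5 -> second land @14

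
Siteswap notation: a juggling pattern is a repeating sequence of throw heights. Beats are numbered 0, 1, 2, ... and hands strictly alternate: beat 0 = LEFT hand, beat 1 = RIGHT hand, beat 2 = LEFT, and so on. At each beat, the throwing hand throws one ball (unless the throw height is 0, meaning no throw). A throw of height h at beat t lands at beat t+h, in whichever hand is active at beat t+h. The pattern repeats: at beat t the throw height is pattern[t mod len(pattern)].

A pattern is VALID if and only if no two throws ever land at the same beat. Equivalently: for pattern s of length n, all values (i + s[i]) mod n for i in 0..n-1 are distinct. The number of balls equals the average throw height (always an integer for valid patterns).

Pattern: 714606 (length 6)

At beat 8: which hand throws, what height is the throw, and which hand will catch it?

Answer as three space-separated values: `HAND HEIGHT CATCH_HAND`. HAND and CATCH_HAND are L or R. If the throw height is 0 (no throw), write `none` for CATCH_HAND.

Beat 8: 8 mod 2 = 0, so hand = L
Throw height = pattern[8 mod 6] = pattern[2] = 4
Lands at beat 8+4=12, 12 mod 2 = 0, so catch hand = L

Answer: L 4 L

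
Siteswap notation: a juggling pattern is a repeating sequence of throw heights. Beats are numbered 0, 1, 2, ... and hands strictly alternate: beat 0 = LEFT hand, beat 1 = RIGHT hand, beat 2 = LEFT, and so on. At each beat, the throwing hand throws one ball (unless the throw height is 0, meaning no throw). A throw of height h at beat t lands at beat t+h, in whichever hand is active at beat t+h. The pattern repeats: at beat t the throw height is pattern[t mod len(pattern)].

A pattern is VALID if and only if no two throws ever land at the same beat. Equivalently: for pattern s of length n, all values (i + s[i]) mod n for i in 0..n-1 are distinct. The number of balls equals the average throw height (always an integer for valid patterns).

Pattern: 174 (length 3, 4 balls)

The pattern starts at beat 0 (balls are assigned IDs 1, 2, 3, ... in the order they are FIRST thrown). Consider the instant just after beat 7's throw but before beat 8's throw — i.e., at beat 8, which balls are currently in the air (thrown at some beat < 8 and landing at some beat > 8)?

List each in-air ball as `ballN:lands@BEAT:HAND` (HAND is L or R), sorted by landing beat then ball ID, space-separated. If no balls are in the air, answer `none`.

Answer: ball4:lands@9:R ball3:lands@11:R ball2:lands@14:L

Derivation:
Beat 0 (L): throw ball1 h=1 -> lands@1:R; in-air after throw: [b1@1:R]
Beat 1 (R): throw ball1 h=7 -> lands@8:L; in-air after throw: [b1@8:L]
Beat 2 (L): throw ball2 h=4 -> lands@6:L; in-air after throw: [b2@6:L b1@8:L]
Beat 3 (R): throw ball3 h=1 -> lands@4:L; in-air after throw: [b3@4:L b2@6:L b1@8:L]
Beat 4 (L): throw ball3 h=7 -> lands@11:R; in-air after throw: [b2@6:L b1@8:L b3@11:R]
Beat 5 (R): throw ball4 h=4 -> lands@9:R; in-air after throw: [b2@6:L b1@8:L b4@9:R b3@11:R]
Beat 6 (L): throw ball2 h=1 -> lands@7:R; in-air after throw: [b2@7:R b1@8:L b4@9:R b3@11:R]
Beat 7 (R): throw ball2 h=7 -> lands@14:L; in-air after throw: [b1@8:L b4@9:R b3@11:R b2@14:L]
Beat 8 (L): throw ball1 h=4 -> lands@12:L; in-air after throw: [b4@9:R b3@11:R b1@12:L b2@14:L]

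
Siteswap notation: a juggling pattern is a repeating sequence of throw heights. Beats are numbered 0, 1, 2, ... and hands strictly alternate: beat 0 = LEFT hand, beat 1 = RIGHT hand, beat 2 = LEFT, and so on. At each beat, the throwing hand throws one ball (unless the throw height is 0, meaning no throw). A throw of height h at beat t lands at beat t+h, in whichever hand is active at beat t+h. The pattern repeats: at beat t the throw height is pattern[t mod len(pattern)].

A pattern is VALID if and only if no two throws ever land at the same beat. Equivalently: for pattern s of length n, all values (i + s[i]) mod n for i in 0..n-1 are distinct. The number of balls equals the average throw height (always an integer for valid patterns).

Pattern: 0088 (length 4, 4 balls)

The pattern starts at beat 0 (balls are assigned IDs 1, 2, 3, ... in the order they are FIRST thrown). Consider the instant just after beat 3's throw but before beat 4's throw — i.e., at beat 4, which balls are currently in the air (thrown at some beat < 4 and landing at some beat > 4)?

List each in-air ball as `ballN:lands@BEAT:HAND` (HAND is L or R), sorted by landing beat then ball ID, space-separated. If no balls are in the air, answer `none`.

Answer: ball1:lands@10:L ball2:lands@11:R

Derivation:
Beat 2 (L): throw ball1 h=8 -> lands@10:L; in-air after throw: [b1@10:L]
Beat 3 (R): throw ball2 h=8 -> lands@11:R; in-air after throw: [b1@10:L b2@11:R]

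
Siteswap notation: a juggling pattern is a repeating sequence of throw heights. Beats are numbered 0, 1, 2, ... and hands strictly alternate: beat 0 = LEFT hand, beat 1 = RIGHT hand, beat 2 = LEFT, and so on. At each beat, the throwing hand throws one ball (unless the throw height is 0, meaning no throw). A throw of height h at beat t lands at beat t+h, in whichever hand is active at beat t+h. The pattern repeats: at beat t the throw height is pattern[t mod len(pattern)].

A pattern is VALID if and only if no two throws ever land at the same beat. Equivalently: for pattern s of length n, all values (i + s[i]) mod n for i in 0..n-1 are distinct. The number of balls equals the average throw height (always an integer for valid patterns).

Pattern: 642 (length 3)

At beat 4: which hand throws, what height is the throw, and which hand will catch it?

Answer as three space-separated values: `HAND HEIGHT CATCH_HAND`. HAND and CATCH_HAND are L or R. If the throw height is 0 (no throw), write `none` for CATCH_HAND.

Answer: L 4 L

Derivation:
Beat 4: 4 mod 2 = 0, so hand = L
Throw height = pattern[4 mod 3] = pattern[1] = 4
Lands at beat 4+4=8, 8 mod 2 = 0, so catch hand = L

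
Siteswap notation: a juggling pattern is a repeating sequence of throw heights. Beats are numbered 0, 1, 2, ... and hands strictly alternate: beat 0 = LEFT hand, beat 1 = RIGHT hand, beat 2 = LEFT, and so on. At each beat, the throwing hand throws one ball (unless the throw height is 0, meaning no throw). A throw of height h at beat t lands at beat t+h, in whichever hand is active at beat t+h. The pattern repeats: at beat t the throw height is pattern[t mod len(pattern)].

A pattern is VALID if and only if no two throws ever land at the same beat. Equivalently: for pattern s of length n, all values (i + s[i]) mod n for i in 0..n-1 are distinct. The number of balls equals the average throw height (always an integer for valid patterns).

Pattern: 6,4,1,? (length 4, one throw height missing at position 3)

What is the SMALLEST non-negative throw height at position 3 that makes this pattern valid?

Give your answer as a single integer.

i=0: (0 + 6) mod 4 = 2
i=1: (1 + 4) mod 4 = 1
i=2: (2 + 1) mod 4 = 3
i=3: s[i]=? (unknown)
Known residues: [1, 2, 3]; need a permutation of 0..3, so missing residue r = 0
Need (3 + s) mod 4 = 0; smallest s = (0 - 3) mod 4 = 1

Answer: 1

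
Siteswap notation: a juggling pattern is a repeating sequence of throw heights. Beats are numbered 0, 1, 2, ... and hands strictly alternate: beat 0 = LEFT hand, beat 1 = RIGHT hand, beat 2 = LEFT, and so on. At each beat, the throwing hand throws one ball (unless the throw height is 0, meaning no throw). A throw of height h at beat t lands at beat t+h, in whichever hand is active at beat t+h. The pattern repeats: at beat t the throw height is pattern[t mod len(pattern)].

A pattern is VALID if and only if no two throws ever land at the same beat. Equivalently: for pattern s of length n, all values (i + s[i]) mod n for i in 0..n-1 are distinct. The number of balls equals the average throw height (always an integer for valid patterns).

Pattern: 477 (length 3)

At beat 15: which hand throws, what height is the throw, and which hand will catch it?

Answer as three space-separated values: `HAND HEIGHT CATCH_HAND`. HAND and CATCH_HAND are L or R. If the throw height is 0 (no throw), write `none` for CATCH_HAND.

Answer: R 4 R

Derivation:
Beat 15: 15 mod 2 = 1, so hand = R
Throw height = pattern[15 mod 3] = pattern[0] = 4
Lands at beat 15+4=19, 19 mod 2 = 1, so catch hand = R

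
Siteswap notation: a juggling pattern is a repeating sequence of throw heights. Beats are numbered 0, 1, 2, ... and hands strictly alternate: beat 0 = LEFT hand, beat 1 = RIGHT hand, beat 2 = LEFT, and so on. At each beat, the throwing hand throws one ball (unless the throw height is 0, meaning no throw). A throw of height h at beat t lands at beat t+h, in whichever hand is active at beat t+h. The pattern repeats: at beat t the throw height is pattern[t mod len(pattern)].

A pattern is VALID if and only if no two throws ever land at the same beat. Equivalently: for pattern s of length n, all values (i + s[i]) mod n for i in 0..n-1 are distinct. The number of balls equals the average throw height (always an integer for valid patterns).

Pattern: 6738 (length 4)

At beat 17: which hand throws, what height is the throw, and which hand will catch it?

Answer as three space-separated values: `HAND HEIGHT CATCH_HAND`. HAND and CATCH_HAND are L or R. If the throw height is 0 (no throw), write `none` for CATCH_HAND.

Answer: R 7 L

Derivation:
Beat 17: 17 mod 2 = 1, so hand = R
Throw height = pattern[17 mod 4] = pattern[1] = 7
Lands at beat 17+7=24, 24 mod 2 = 0, so catch hand = L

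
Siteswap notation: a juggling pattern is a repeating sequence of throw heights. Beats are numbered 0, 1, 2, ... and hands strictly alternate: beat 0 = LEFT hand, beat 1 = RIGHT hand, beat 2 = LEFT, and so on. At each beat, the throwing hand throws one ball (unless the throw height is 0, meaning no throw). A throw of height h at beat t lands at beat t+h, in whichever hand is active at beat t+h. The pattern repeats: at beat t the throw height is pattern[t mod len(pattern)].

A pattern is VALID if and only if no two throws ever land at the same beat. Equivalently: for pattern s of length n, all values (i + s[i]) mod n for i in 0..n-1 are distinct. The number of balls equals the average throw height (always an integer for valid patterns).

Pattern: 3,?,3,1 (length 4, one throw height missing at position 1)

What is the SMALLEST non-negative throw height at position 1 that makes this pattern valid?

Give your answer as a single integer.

i=0: (0 + 3) mod 4 = 3
i=1: s[i]=? (unknown)
i=2: (2 + 3) mod 4 = 1
i=3: (3 + 1) mod 4 = 0
Known residues: [0, 1, 3]; need a permutation of 0..3, so missing residue r = 2
Need (1 + s) mod 4 = 2; smallest s = (2 - 1) mod 4 = 1

Answer: 1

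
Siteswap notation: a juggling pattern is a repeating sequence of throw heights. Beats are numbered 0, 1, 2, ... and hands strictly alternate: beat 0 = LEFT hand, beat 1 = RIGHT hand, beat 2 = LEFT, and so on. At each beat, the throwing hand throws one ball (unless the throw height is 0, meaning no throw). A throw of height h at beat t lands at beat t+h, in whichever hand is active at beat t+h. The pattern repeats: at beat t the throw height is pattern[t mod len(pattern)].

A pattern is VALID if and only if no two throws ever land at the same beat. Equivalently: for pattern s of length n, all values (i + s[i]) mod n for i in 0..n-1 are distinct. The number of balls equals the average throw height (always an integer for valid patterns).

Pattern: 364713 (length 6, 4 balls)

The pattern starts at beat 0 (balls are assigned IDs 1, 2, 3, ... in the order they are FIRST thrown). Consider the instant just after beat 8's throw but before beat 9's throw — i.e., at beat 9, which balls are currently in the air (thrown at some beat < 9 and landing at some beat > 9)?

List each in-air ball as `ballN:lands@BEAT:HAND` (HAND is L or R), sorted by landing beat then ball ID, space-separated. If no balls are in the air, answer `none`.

Answer: ball1:lands@10:L ball4:lands@12:L ball2:lands@13:R

Derivation:
Beat 0 (L): throw ball1 h=3 -> lands@3:R; in-air after throw: [b1@3:R]
Beat 1 (R): throw ball2 h=6 -> lands@7:R; in-air after throw: [b1@3:R b2@7:R]
Beat 2 (L): throw ball3 h=4 -> lands@6:L; in-air after throw: [b1@3:R b3@6:L b2@7:R]
Beat 3 (R): throw ball1 h=7 -> lands@10:L; in-air after throw: [b3@6:L b2@7:R b1@10:L]
Beat 4 (L): throw ball4 h=1 -> lands@5:R; in-air after throw: [b4@5:R b3@6:L b2@7:R b1@10:L]
Beat 5 (R): throw ball4 h=3 -> lands@8:L; in-air after throw: [b3@6:L b2@7:R b4@8:L b1@10:L]
Beat 6 (L): throw ball3 h=3 -> lands@9:R; in-air after throw: [b2@7:R b4@8:L b3@9:R b1@10:L]
Beat 7 (R): throw ball2 h=6 -> lands@13:R; in-air after throw: [b4@8:L b3@9:R b1@10:L b2@13:R]
Beat 8 (L): throw ball4 h=4 -> lands@12:L; in-air after throw: [b3@9:R b1@10:L b4@12:L b2@13:R]
Beat 9 (R): throw ball3 h=7 -> lands@16:L; in-air after throw: [b1@10:L b4@12:L b2@13:R b3@16:L]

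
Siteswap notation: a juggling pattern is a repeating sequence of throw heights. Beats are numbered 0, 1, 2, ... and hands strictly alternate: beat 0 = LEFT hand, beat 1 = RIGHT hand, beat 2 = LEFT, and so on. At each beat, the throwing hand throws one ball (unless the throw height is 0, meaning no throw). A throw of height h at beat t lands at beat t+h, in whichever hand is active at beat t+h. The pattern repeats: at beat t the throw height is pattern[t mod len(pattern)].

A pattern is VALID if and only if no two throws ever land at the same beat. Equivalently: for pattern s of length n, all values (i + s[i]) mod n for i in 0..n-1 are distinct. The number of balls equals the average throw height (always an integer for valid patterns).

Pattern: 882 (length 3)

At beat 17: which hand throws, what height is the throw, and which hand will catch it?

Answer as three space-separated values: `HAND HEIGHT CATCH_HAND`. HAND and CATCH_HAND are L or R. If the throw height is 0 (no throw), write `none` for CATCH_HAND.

Beat 17: 17 mod 2 = 1, so hand = R
Throw height = pattern[17 mod 3] = pattern[2] = 2
Lands at beat 17+2=19, 19 mod 2 = 1, so catch hand = R

Answer: R 2 R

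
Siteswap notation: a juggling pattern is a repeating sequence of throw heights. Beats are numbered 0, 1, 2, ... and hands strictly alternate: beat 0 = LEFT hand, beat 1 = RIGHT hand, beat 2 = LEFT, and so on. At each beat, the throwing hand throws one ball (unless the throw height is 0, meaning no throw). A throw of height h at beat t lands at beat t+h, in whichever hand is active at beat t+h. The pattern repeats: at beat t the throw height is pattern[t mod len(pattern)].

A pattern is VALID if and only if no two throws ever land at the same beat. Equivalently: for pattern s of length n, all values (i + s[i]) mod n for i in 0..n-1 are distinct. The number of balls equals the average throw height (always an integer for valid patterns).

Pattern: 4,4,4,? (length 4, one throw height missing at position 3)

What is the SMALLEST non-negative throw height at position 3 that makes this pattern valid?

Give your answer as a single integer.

Answer: 0

Derivation:
i=0: (0 + 4) mod 4 = 0
i=1: (1 + 4) mod 4 = 1
i=2: (2 + 4) mod 4 = 2
i=3: s[i]=? (unknown)
Known residues: [0, 1, 2]; need a permutation of 0..3, so missing residue r = 3
Need (3 + s) mod 4 = 3; smallest s = (3 - 3) mod 4 = 0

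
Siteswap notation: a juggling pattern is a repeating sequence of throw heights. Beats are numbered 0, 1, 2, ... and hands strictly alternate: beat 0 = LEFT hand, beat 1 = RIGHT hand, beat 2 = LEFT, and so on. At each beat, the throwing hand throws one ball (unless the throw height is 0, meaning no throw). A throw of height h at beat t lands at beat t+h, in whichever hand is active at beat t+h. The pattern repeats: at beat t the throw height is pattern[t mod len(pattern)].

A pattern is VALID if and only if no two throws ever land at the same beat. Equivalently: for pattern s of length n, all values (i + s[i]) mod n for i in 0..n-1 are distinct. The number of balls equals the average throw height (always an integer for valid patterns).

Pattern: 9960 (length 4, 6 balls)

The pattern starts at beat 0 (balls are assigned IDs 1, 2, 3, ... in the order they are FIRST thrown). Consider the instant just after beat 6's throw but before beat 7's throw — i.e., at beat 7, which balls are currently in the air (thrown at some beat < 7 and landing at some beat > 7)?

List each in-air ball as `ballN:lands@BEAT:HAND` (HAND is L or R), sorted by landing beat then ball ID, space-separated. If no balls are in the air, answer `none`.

Beat 0 (L): throw ball1 h=9 -> lands@9:R; in-air after throw: [b1@9:R]
Beat 1 (R): throw ball2 h=9 -> lands@10:L; in-air after throw: [b1@9:R b2@10:L]
Beat 2 (L): throw ball3 h=6 -> lands@8:L; in-air after throw: [b3@8:L b1@9:R b2@10:L]
Beat 4 (L): throw ball4 h=9 -> lands@13:R; in-air after throw: [b3@8:L b1@9:R b2@10:L b4@13:R]
Beat 5 (R): throw ball5 h=9 -> lands@14:L; in-air after throw: [b3@8:L b1@9:R b2@10:L b4@13:R b5@14:L]
Beat 6 (L): throw ball6 h=6 -> lands@12:L; in-air after throw: [b3@8:L b1@9:R b2@10:L b6@12:L b4@13:R b5@14:L]

Answer: ball3:lands@8:L ball1:lands@9:R ball2:lands@10:L ball6:lands@12:L ball4:lands@13:R ball5:lands@14:L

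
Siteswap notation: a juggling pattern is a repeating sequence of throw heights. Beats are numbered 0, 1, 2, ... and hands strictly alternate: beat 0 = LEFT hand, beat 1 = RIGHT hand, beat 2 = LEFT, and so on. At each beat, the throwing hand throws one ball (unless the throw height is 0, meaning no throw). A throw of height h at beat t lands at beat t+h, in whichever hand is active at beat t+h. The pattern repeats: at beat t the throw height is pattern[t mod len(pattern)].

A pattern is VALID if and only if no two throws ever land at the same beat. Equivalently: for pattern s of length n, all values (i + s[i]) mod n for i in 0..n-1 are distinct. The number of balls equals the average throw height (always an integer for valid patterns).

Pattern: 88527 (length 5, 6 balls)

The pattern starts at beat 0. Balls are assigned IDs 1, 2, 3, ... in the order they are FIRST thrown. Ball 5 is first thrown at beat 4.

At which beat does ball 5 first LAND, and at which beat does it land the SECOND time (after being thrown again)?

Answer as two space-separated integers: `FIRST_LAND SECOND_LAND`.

Beat 0 (L): throw ball1 h=8 -> lands@8:L; in-air after throw: [b1@8:L]
Beat 1 (R): throw ball2 h=8 -> lands@9:R; in-air after throw: [b1@8:L b2@9:R]
Beat 2 (L): throw ball3 h=5 -> lands@7:R; in-air after throw: [b3@7:R b1@8:L b2@9:R]
Beat 3 (R): throw ball4 h=2 -> lands@5:R; in-air after throw: [b4@5:R b3@7:R b1@8:L b2@9:R]
Beat 4 (L): throw ball5 h=7 -> lands@11:R; in-air after throw: [b4@5:R b3@7:R b1@8:L b2@9:R b5@11:R]
Beat 5 (R): throw ball4 h=8 -> lands@13:R; in-air after throw: [b3@7:R b1@8:L b2@9:R b5@11:R b4@13:R]
Beat 6 (L): throw ball6 h=8 -> lands@14:L; in-air after throw: [b3@7:R b1@8:L b2@9:R b5@11:R b4@13:R b6@14:L]
Beat 7 (R): throw ball3 h=5 -> lands@12:L; in-air after throw: [b1@8:L b2@9:R b5@11:R b3@12:L b4@13:R b6@14:L]
Beat 8 (L): throw ball1 h=2 -> lands@10:L; in-air after throw: [b2@9:R b1@10:L b5@11:R b3@12:L b4@13:R b6@14:L]
Beat 9 (R): throw ball2 h=7 -> lands@16:L; in-air after throw: [b1@10:L b5@11:R b3@12:L b4@13:R b6@14:L b2@16:L]
Beat 10 (L): throw ball1 h=8 -> lands@18:L; in-air after throw: [b5@11:R b3@12:L b4@13:R b6@14:L b2@16:L b1@18:L]
Beat 11 (R): throw ball5 h=8 -> lands@19:R; in-air after throw: [b3@12:L b4@13:R b6@14:L b2@16:L b1@18:L b5@19:R]
Beat 12 (L): throw ball3 h=5 -> lands@17:R; in-air after throw: [b4@13:R b6@14:L b2@16:L b3@17:R b1@18:L b5@19:R]
Beat 13 (R): throw ball4 h=2 -> lands@15:R; in-air after throw: [b6@14:L b4@15:R b2@16:L b3@17:R b1@18:L b5@19:R]
Beat 14 (L): throw ball6 h=7 -> lands@21:R; in-air after throw: [b4@15:R b2@16:L b3@17:R b1@18:L b5@19:R b6@21:R]
Beat 15 (R): throw ball4 h=8 -> lands@23:R; in-air after throw: [b2@16:L b3@17:R b1@18:L b5@19:R b6@21:R b4@23:R]
Beat 16 (L): throw ball2 h=8 -> lands@24:L; in-air after throw: [b3@17:R b1@18:L b5@19:R b6@21:R b4@23:R b2@24:L]
Beat 17 (R): throw ball3 h=5 -> lands@22:L; in-air after throw: [b1@18:L b5@19:R b6@21:R b3@22:L b4@23:R b2@24:L]
Beat 18 (L): throw ball1 h=2 -> lands@20:L; in-air after throw: [b5@19:R b1@20:L b6@21:R b3@22:L b4@23:R b2@24:L]
Beat 19 (R): throw ball5 h=7 -> lands@26:L; in-air after throw: [b1@20:L b6@21:R b3@22:L b4@23:R b2@24:L b5@26:L]
Ball 5: thrown@4 h=7 -> first land @11; rethrown@11 h=8 -> second land @19

Answer: 11 19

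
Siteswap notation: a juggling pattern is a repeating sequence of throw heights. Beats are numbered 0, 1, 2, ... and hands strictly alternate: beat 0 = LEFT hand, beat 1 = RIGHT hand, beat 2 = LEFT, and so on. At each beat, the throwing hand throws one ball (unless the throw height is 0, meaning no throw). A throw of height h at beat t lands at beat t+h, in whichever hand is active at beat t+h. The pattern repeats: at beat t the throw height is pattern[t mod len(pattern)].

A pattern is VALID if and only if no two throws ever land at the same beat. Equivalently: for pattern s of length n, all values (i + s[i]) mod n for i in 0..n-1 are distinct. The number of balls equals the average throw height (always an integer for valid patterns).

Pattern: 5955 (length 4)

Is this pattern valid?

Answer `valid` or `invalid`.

i=0: (i + s[i]) mod n = (0 + 5) mod 4 = 1
i=1: (i + s[i]) mod n = (1 + 9) mod 4 = 2
i=2: (i + s[i]) mod n = (2 + 5) mod 4 = 3
i=3: (i + s[i]) mod n = (3 + 5) mod 4 = 0
Residues: [1, 2, 3, 0], distinct: True

Answer: valid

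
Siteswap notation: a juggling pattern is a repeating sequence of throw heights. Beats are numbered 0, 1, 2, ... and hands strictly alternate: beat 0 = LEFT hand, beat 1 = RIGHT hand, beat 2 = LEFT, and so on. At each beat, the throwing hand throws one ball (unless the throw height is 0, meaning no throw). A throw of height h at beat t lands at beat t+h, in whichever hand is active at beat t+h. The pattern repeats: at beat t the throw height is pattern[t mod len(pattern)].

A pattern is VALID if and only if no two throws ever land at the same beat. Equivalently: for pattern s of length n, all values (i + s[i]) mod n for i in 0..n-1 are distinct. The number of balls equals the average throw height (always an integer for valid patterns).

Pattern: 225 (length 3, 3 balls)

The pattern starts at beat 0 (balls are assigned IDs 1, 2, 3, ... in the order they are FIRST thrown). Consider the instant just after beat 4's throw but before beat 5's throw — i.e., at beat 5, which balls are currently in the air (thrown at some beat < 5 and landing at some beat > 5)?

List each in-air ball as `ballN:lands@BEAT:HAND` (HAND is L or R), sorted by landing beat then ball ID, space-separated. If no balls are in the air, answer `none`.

Answer: ball3:lands@6:L ball1:lands@7:R

Derivation:
Beat 0 (L): throw ball1 h=2 -> lands@2:L; in-air after throw: [b1@2:L]
Beat 1 (R): throw ball2 h=2 -> lands@3:R; in-air after throw: [b1@2:L b2@3:R]
Beat 2 (L): throw ball1 h=5 -> lands@7:R; in-air after throw: [b2@3:R b1@7:R]
Beat 3 (R): throw ball2 h=2 -> lands@5:R; in-air after throw: [b2@5:R b1@7:R]
Beat 4 (L): throw ball3 h=2 -> lands@6:L; in-air after throw: [b2@5:R b3@6:L b1@7:R]
Beat 5 (R): throw ball2 h=5 -> lands@10:L; in-air after throw: [b3@6:L b1@7:R b2@10:L]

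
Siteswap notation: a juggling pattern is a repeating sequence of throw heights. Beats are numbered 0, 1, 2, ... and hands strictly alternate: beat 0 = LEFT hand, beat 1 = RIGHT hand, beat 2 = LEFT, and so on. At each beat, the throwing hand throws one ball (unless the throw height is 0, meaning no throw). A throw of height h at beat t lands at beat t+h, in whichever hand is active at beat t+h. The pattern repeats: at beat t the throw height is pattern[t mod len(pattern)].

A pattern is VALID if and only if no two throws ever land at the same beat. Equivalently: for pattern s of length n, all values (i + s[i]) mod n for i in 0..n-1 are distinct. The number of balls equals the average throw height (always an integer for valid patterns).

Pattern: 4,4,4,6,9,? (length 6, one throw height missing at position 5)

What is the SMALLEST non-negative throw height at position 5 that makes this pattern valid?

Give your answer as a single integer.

Answer: 3

Derivation:
i=0: (0 + 4) mod 6 = 4
i=1: (1 + 4) mod 6 = 5
i=2: (2 + 4) mod 6 = 0
i=3: (3 + 6) mod 6 = 3
i=4: (4 + 9) mod 6 = 1
i=5: s[i]=? (unknown)
Known residues: [0, 1, 3, 4, 5]; need a permutation of 0..5, so missing residue r = 2
Need (5 + s) mod 6 = 2; smallest s = (2 - 5) mod 6 = 3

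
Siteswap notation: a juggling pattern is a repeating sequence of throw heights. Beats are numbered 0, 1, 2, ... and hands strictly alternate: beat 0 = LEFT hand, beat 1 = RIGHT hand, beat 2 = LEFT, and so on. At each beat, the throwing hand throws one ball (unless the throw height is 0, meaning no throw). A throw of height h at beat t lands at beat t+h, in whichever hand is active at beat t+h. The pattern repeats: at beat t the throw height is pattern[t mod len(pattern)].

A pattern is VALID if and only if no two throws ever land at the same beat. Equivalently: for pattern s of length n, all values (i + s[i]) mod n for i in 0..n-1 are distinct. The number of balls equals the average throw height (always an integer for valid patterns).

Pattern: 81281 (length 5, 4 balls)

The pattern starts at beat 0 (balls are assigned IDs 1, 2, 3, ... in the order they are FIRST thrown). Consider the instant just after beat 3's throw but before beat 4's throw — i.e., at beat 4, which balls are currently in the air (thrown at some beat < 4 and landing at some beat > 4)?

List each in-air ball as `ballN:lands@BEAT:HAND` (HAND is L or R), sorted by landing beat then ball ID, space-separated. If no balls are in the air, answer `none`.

Answer: ball1:lands@8:L ball3:lands@11:R

Derivation:
Beat 0 (L): throw ball1 h=8 -> lands@8:L; in-air after throw: [b1@8:L]
Beat 1 (R): throw ball2 h=1 -> lands@2:L; in-air after throw: [b2@2:L b1@8:L]
Beat 2 (L): throw ball2 h=2 -> lands@4:L; in-air after throw: [b2@4:L b1@8:L]
Beat 3 (R): throw ball3 h=8 -> lands@11:R; in-air after throw: [b2@4:L b1@8:L b3@11:R]
Beat 4 (L): throw ball2 h=1 -> lands@5:R; in-air after throw: [b2@5:R b1@8:L b3@11:R]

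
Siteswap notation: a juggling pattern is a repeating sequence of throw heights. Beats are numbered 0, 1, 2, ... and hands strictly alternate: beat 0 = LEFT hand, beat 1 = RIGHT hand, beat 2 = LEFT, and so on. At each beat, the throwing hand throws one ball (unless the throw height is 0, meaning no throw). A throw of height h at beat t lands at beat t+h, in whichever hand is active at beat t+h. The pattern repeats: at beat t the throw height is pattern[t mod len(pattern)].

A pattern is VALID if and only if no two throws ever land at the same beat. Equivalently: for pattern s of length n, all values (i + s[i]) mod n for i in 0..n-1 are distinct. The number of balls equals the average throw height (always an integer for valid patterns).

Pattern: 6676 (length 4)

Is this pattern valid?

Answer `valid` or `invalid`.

i=0: (i + s[i]) mod n = (0 + 6) mod 4 = 2
i=1: (i + s[i]) mod n = (1 + 6) mod 4 = 3
i=2: (i + s[i]) mod n = (2 + 7) mod 4 = 1
i=3: (i + s[i]) mod n = (3 + 6) mod 4 = 1
Residues: [2, 3, 1, 1], distinct: False

Answer: invalid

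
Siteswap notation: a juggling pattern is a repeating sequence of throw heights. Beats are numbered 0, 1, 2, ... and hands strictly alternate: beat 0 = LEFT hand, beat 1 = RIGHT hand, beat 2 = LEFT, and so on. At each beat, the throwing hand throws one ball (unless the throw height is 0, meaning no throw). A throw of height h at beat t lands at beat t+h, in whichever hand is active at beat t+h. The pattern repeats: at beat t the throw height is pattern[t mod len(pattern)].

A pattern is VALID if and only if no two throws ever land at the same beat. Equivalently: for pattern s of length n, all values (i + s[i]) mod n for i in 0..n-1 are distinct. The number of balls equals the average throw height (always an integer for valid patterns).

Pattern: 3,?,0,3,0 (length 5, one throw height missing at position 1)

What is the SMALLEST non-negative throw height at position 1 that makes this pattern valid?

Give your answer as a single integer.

i=0: (0 + 3) mod 5 = 3
i=1: s[i]=? (unknown)
i=2: (2 + 0) mod 5 = 2
i=3: (3 + 3) mod 5 = 1
i=4: (4 + 0) mod 5 = 4
Known residues: [1, 2, 3, 4]; need a permutation of 0..4, so missing residue r = 0
Need (1 + s) mod 5 = 0; smallest s = (0 - 1) mod 5 = 4

Answer: 4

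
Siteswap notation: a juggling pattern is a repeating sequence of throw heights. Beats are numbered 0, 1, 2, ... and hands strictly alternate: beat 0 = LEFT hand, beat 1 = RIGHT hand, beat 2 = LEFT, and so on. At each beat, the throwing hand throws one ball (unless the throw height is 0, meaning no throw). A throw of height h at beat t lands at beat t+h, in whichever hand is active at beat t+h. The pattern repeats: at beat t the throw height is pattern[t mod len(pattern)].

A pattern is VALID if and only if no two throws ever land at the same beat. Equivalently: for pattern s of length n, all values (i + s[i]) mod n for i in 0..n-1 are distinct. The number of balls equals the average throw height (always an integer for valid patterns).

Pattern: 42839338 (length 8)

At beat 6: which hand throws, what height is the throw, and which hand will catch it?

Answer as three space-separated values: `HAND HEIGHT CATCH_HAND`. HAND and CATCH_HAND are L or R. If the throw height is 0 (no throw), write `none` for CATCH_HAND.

Answer: L 3 R

Derivation:
Beat 6: 6 mod 2 = 0, so hand = L
Throw height = pattern[6 mod 8] = pattern[6] = 3
Lands at beat 6+3=9, 9 mod 2 = 1, so catch hand = R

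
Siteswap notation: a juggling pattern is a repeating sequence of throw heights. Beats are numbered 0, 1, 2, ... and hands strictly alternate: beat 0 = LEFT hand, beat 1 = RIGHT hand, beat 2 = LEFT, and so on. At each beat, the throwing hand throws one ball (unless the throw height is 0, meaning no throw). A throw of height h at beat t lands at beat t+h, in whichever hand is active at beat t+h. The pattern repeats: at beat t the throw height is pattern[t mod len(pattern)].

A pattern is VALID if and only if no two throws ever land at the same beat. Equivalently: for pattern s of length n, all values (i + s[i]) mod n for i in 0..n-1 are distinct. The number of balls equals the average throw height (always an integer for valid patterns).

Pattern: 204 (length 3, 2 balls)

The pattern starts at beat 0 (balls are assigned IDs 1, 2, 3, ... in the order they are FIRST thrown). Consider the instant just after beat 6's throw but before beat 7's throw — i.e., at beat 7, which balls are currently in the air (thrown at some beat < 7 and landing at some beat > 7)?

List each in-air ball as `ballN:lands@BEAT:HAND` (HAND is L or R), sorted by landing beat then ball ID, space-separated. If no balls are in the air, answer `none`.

Answer: ball1:lands@8:L ball2:lands@9:R

Derivation:
Beat 0 (L): throw ball1 h=2 -> lands@2:L; in-air after throw: [b1@2:L]
Beat 2 (L): throw ball1 h=4 -> lands@6:L; in-air after throw: [b1@6:L]
Beat 3 (R): throw ball2 h=2 -> lands@5:R; in-air after throw: [b2@5:R b1@6:L]
Beat 5 (R): throw ball2 h=4 -> lands@9:R; in-air after throw: [b1@6:L b2@9:R]
Beat 6 (L): throw ball1 h=2 -> lands@8:L; in-air after throw: [b1@8:L b2@9:R]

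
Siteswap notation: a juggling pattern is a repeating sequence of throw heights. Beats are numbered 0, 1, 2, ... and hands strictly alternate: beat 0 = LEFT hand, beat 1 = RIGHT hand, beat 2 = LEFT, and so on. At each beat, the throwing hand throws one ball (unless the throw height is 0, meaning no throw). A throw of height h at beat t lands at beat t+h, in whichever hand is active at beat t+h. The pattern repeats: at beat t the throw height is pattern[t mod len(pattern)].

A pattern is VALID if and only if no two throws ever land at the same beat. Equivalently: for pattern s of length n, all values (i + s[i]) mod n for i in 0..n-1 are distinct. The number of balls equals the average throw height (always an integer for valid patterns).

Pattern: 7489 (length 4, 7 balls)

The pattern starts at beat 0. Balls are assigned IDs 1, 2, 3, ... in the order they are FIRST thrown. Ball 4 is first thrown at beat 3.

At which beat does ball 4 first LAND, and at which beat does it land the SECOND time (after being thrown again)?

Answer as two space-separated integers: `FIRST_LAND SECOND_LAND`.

Beat 0 (L): throw ball1 h=7 -> lands@7:R; in-air after throw: [b1@7:R]
Beat 1 (R): throw ball2 h=4 -> lands@5:R; in-air after throw: [b2@5:R b1@7:R]
Beat 2 (L): throw ball3 h=8 -> lands@10:L; in-air after throw: [b2@5:R b1@7:R b3@10:L]
Beat 3 (R): throw ball4 h=9 -> lands@12:L; in-air after throw: [b2@5:R b1@7:R b3@10:L b4@12:L]
Beat 4 (L): throw ball5 h=7 -> lands@11:R; in-air after throw: [b2@5:R b1@7:R b3@10:L b5@11:R b4@12:L]
Beat 5 (R): throw ball2 h=4 -> lands@9:R; in-air after throw: [b1@7:R b2@9:R b3@10:L b5@11:R b4@12:L]
Beat 6 (L): throw ball6 h=8 -> lands@14:L; in-air after throw: [b1@7:R b2@9:R b3@10:L b5@11:R b4@12:L b6@14:L]
Beat 7 (R): throw ball1 h=9 -> lands@16:L; in-air after throw: [b2@9:R b3@10:L b5@11:R b4@12:L b6@14:L b1@16:L]
Beat 8 (L): throw ball7 h=7 -> lands@15:R; in-air after throw: [b2@9:R b3@10:L b5@11:R b4@12:L b6@14:L b7@15:R b1@16:L]
Beat 9 (R): throw ball2 h=4 -> lands@13:R; in-air after throw: [b3@10:L b5@11:R b4@12:L b2@13:R b6@14:L b7@15:R b1@16:L]
Beat 10 (L): throw ball3 h=8 -> lands@18:L; in-air after throw: [b5@11:R b4@12:L b2@13:R b6@14:L b7@15:R b1@16:L b3@18:L]
Beat 11 (R): throw ball5 h=9 -> lands@20:L; in-air after throw: [b4@12:L b2@13:R b6@14:L b7@15:R b1@16:L b3@18:L b5@20:L]
Beat 12 (L): throw ball4 h=7 -> lands@19:R; in-air after throw: [b2@13:R b6@14:L b7@15:R b1@16:L b3@18:L b4@19:R b5@20:L]
Beat 13 (R): throw ball2 h=4 -> lands@17:R; in-air after throw: [b6@14:L b7@15:R b1@16:L b2@17:R b3@18:L b4@19:R b5@20:L]
Beat 14 (L): throw ball6 h=8 -> lands@22:L; in-air after throw: [b7@15:R b1@16:L b2@17:R b3@18:L b4@19:R b5@20:L b6@22:L]
Beat 15 (R): throw ball7 h=9 -> lands@24:L; in-air after throw: [b1@16:L b2@17:R b3@18:L b4@19:R b5@20:L b6@22:L b7@24:L]
Beat 16 (L): throw ball1 h=7 -> lands@23:R; in-air after throw: [b2@17:R b3@18:L b4@19:R b5@20:L b6@22:L b1@23:R b7@24:L]
Beat 17 (R): throw ball2 h=4 -> lands@21:R; in-air after throw: [b3@18:L b4@19:R b5@20:L b2@21:R b6@22:L b1@23:R b7@24:L]
Beat 18 (L): throw ball3 h=8 -> lands@26:L; in-air after throw: [b4@19:R b5@20:L b2@21:R b6@22:L b1@23:R b7@24:L b3@26:L]
Beat 19 (R): throw ball4 h=9 -> lands@28:L; in-air after throw: [b5@20:L b2@21:R b6@22:L b1@23:R b7@24:L b3@26:L b4@28:L]
Ball 4: thrown@3 h=9 -> first land @12; rethrown@12 h=7 -> second land @19

Answer: 12 19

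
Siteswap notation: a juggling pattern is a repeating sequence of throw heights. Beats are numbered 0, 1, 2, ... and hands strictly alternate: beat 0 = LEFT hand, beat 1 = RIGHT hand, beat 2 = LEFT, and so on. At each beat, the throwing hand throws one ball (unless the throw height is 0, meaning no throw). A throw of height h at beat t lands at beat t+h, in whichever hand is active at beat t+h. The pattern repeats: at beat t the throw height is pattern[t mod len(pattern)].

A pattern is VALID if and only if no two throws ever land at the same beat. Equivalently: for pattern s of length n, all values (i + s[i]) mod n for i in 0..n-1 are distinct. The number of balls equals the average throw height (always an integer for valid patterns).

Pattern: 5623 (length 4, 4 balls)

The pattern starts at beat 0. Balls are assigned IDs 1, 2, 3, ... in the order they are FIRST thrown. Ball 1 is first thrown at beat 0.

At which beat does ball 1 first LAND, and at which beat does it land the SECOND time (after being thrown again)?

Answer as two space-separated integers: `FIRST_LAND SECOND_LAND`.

Answer: 5 11

Derivation:
Beat 0 (L): throw ball1 h=5 -> lands@5:R; in-air after throw: [b1@5:R]
Beat 1 (R): throw ball2 h=6 -> lands@7:R; in-air after throw: [b1@5:R b2@7:R]
Beat 2 (L): throw ball3 h=2 -> lands@4:L; in-air after throw: [b3@4:L b1@5:R b2@7:R]
Beat 3 (R): throw ball4 h=3 -> lands@6:L; in-air after throw: [b3@4:L b1@5:R b4@6:L b2@7:R]
Beat 4 (L): throw ball3 h=5 -> lands@9:R; in-air after throw: [b1@5:R b4@6:L b2@7:R b3@9:R]
Beat 5 (R): throw ball1 h=6 -> lands@11:R; in-air after throw: [b4@6:L b2@7:R b3@9:R b1@11:R]
Beat 6 (L): throw ball4 h=2 -> lands@8:L; in-air after throw: [b2@7:R b4@8:L b3@9:R b1@11:R]
Beat 7 (R): throw ball2 h=3 -> lands@10:L; in-air after throw: [b4@8:L b3@9:R b2@10:L b1@11:R]
Beat 8 (L): throw ball4 h=5 -> lands@13:R; in-air after throw: [b3@9:R b2@10:L b1@11:R b4@13:R]
Beat 9 (R): throw ball3 h=6 -> lands@15:R; in-air after throw: [b2@10:L b1@11:R b4@13:R b3@15:R]
Beat 10 (L): throw ball2 h=2 -> lands@12:L; in-air after throw: [b1@11:R b2@12:L b4@13:R b3@15:R]
Beat 11 (R): throw ball1 h=3 -> lands@14:L; in-air after throw: [b2@12:L b4@13:R b1@14:L b3@15:R]
Ball 1: thrown@0 h=5 -> first land @5; rethrown@5 h=6 -> second land @11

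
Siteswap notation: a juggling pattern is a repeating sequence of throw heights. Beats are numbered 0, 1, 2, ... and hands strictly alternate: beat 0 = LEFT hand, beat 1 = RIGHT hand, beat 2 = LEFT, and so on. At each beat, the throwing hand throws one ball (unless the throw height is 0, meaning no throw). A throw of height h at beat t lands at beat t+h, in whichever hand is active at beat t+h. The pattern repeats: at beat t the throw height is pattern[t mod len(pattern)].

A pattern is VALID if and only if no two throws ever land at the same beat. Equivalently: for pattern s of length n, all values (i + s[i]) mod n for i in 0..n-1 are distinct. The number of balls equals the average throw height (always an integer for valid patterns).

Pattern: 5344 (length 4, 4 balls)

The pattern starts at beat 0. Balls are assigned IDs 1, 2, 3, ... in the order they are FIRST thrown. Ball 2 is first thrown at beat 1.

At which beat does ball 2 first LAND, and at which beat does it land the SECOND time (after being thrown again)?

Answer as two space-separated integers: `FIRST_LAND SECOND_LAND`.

Answer: 4 9

Derivation:
Beat 0 (L): throw ball1 h=5 -> lands@5:R; in-air after throw: [b1@5:R]
Beat 1 (R): throw ball2 h=3 -> lands@4:L; in-air after throw: [b2@4:L b1@5:R]
Beat 2 (L): throw ball3 h=4 -> lands@6:L; in-air after throw: [b2@4:L b1@5:R b3@6:L]
Beat 3 (R): throw ball4 h=4 -> lands@7:R; in-air after throw: [b2@4:L b1@5:R b3@6:L b4@7:R]
Beat 4 (L): throw ball2 h=5 -> lands@9:R; in-air after throw: [b1@5:R b3@6:L b4@7:R b2@9:R]
Beat 5 (R): throw ball1 h=3 -> lands@8:L; in-air after throw: [b3@6:L b4@7:R b1@8:L b2@9:R]
Beat 6 (L): throw ball3 h=4 -> lands@10:L; in-air after throw: [b4@7:R b1@8:L b2@9:R b3@10:L]
Beat 7 (R): throw ball4 h=4 -> lands@11:R; in-air after throw: [b1@8:L b2@9:R b3@10:L b4@11:R]
Beat 8 (L): throw ball1 h=5 -> lands@13:R; in-air after throw: [b2@9:R b3@10:L b4@11:R b1@13:R]
Beat 9 (R): throw ball2 h=3 -> lands@12:L; in-air after throw: [b3@10:L b4@11:R b2@12:L b1@13:R]
Ball 2: thrown@1 h=3 -> first land @4; rethrown@4 h=5 -> second land @9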